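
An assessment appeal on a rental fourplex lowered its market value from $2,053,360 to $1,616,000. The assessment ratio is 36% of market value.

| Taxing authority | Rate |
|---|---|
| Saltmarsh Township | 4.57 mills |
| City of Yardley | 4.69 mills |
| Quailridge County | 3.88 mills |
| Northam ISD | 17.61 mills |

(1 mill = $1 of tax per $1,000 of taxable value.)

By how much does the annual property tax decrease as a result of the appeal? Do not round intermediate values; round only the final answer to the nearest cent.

Old assessed value = $2,053,360 × 0.36 = $739,209.6
New assessed value = $1,616,000 × 0.36 = $581,760
Combined rate = 0.00457 + 0.00469 + 0.00388 + 0.01761 = 0.03075
Old tax = $739,209.6 × 0.03075 = $22,730.6952
New tax = $581,760 × 0.03075 = $17,889.12
Reduction = $22,730.6952 − $17,889.12 = $4,841.5752

$4,841.58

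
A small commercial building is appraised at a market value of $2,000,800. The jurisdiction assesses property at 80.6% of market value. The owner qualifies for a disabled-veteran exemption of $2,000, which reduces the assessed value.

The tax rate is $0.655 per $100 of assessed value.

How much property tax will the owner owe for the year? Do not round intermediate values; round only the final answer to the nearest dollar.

$10,550

Assessed value = $2,000,800 × 0.806 = $1,612,644.8
Taxable value = $1,612,644.8 − $2,000 = $1,610,644.8
Tax = $1,610,644.8 × 0.00655 = $10,549.72344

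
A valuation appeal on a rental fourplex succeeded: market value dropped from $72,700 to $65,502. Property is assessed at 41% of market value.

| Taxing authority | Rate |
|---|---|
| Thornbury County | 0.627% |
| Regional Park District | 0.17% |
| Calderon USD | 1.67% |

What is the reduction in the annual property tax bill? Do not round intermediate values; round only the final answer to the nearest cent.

$72.81

Old assessed value = $72,700 × 0.41 = $29,807
New assessed value = $65,502 × 0.41 = $26,855.82
Combined rate = 0.00627 + 0.0017 + 0.0167 = 0.02467
Old tax = $29,807 × 0.02467 = $735.33869
New tax = $26,855.82 × 0.02467 = $662.5330794
Reduction = $735.33869 − $662.5330794 = $72.8056106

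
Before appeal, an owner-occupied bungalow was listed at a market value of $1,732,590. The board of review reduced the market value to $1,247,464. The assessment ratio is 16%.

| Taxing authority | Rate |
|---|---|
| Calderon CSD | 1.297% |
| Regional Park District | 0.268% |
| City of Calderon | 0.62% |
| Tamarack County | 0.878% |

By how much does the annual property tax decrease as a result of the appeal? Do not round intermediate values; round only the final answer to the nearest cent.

Old assessed value = $1,732,590 × 0.16 = $277,214.4
New assessed value = $1,247,464 × 0.16 = $199,594.24
Combined rate = 0.01297 + 0.00268 + 0.0062 + 0.00878 = 0.03063
Old tax = $277,214.4 × 0.03063 = $8,491.077072
New tax = $199,594.24 × 0.03063 = $6,113.5715712
Reduction = $8,491.077072 − $6,113.5715712 = $2,377.5055008

$2,377.51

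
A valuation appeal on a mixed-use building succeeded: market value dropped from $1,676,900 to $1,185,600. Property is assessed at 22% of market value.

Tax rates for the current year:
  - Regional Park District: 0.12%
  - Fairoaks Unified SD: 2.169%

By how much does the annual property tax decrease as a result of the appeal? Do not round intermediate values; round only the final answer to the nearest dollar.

$2,474

Old assessed value = $1,676,900 × 0.22 = $368,918
New assessed value = $1,185,600 × 0.22 = $260,832
Combined rate = 0.0012 + 0.02169 = 0.02289
Old tax = $368,918 × 0.02289 = $8,444.53302
New tax = $260,832 × 0.02289 = $5,970.44448
Reduction = $8,444.53302 − $5,970.44448 = $2,474.08854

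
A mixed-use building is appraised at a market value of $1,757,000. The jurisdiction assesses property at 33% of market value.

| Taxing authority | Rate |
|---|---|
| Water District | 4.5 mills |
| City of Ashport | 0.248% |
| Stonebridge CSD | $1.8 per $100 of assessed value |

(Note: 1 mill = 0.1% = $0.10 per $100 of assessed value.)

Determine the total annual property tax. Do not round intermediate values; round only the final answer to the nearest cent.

$14,483.65

Assessed value = $1,757,000 × 0.33 = $579,810
Water District: $579,810 × 0.0045 = $2,609.145
City of Ashport: $579,810 × 0.00248 = $1,437.9288
Stonebridge CSD: $579,810 × 0.018 = $10,436.58
Total = $14,483.6538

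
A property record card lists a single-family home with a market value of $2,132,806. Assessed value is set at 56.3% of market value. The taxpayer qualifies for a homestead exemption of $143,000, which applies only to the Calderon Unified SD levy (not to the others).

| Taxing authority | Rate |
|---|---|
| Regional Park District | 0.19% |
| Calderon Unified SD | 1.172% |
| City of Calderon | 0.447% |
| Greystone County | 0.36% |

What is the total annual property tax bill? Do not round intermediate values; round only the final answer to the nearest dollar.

Assessed value = $2,132,806 × 0.563 = $1,200,769.778
Regional Park District: $1,200,769.778 × 0.0019 = $2,281.4625782
Calderon Unified SD: ($1,200,769.778 − $143,000) × 0.01172 = $1,057,769.778 × 0.01172 = $12,397.06179816
City of Calderon: $1,200,769.778 × 0.00447 = $5,367.44090766
Greystone County: $1,200,769.778 × 0.0036 = $4,322.7712008
Total = $24,368.73648482

$24,369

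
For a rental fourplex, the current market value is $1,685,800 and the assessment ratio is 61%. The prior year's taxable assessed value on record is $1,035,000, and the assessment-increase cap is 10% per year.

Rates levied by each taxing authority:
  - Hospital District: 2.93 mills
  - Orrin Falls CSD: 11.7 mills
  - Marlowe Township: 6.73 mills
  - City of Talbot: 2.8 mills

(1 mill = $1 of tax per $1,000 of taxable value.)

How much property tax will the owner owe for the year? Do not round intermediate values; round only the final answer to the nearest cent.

Uncapped assessed value = $1,685,800 × 0.61 = $1,028,338
Cap limit = $1,035,000 × 1.1 = $1,138,500
Taxable assessed value = min($1,028,338, $1,138,500) = $1,028,338 (cap does not bind)
Hospital District: $1,028,338 × 0.00293 = $3,013.03034
Orrin Falls CSD: $1,028,338 × 0.0117 = $12,031.5546
Marlowe Township: $1,028,338 × 0.00673 = $6,920.71474
City of Talbot: $1,028,338 × 0.0028 = $2,879.3464
Total = $24,844.64608

$24,844.65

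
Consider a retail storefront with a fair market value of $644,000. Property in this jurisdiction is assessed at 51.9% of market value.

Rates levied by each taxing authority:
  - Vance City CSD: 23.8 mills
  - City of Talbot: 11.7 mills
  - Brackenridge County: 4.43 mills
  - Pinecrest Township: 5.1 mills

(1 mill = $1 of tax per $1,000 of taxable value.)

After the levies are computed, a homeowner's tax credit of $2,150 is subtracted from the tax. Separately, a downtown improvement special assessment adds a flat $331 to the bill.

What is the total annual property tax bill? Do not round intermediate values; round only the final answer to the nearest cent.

Assessed value = $644,000 × 0.519 = $334,236
Vance City CSD: $334,236 × 0.0238 = $7,954.8168
City of Talbot: $334,236 × 0.0117 = $3,910.5612
Brackenridge County: $334,236 × 0.00443 = $1,480.66548
Pinecrest Township: $334,236 × 0.0051 = $1,704.6036
Levies subtotal = $15,050.64708
After credit = $15,050.64708 − $2,150 = $12,900.64708
Total = $12,900.64708 + $331 = $13,231.64708

$13,231.65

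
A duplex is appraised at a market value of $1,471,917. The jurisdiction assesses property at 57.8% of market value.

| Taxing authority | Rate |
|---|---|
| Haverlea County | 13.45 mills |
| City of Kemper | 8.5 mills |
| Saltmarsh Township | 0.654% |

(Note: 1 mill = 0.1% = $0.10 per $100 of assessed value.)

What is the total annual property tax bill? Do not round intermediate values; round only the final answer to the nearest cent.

$24,238.38

Assessed value = $1,471,917 × 0.578 = $850,768.026
Haverlea County: $850,768.026 × 0.01345 = $11,442.8299497
City of Kemper: $850,768.026 × 0.0085 = $7,231.528221
Saltmarsh Township: $850,768.026 × 0.00654 = $5,564.02289004
Total = $24,238.38106074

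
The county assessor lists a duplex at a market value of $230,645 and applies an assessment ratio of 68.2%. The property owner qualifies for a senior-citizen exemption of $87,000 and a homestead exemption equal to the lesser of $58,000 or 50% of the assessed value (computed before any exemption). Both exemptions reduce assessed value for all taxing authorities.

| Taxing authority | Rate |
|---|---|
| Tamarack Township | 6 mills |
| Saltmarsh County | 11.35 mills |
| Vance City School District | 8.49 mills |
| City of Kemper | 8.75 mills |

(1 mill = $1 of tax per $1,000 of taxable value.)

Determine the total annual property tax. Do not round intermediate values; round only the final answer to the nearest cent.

Assessed value = $230,645 × 0.682 = $157,299.89
Homestead exemption = min($58,000, 50% × $157,299.89) = min($58,000, $78,649.945) = $58,000 (dollar cap binds)
Taxable value = $157,299.89 − $87,000 − $58,000 = $12,299.89
Tamarack Township: $12,299.89 × 0.006 = $73.79934
Saltmarsh County: $12,299.89 × 0.01135 = $139.6037515
Vance City School District: $12,299.89 × 0.00849 = $104.4260661
City of Kemper: $12,299.89 × 0.00875 = $107.6240375
Total = $425.4531951

$425.45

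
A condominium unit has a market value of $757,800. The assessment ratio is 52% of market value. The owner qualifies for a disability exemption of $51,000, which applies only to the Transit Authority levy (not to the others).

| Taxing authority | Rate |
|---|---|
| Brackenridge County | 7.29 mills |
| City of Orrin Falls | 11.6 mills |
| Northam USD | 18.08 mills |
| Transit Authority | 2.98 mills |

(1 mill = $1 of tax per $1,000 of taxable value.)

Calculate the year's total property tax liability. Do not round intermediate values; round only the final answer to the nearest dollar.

$15,591

Assessed value = $757,800 × 0.52 = $394,056
Brackenridge County: $394,056 × 0.00729 = $2,872.66824
City of Orrin Falls: $394,056 × 0.0116 = $4,571.0496
Northam USD: $394,056 × 0.01808 = $7,124.53248
Transit Authority: ($394,056 − $51,000) × 0.00298 = $343,056 × 0.00298 = $1,022.30688
Total = $15,590.5572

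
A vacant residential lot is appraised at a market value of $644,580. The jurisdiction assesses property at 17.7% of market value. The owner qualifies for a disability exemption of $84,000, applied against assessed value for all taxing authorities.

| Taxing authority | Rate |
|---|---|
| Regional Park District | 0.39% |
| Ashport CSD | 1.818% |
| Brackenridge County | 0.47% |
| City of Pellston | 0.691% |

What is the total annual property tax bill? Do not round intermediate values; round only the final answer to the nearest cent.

$1,013.75

Assessed value = $644,580 × 0.177 = $114,090.66
Taxable value = $114,090.66 − $84,000 = $30,090.66
Regional Park District: $30,090.66 × 0.0039 = $117.353574
Ashport CSD: $30,090.66 × 0.01818 = $547.0481988
Brackenridge County: $30,090.66 × 0.0047 = $141.426102
City of Pellston: $30,090.66 × 0.00691 = $207.9264606
Total = $117.353574 + $547.0481988 + $141.426102 + $207.9264606 = $1,013.7543354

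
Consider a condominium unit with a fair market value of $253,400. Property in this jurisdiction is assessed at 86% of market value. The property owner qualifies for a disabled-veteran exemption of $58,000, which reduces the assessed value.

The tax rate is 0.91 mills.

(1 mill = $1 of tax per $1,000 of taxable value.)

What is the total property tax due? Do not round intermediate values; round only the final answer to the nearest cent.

Assessed value = $253,400 × 0.86 = $217,924
Taxable value = $217,924 − $58,000 = $159,924
Tax = $159,924 × 0.00091 = $145.53084

$145.53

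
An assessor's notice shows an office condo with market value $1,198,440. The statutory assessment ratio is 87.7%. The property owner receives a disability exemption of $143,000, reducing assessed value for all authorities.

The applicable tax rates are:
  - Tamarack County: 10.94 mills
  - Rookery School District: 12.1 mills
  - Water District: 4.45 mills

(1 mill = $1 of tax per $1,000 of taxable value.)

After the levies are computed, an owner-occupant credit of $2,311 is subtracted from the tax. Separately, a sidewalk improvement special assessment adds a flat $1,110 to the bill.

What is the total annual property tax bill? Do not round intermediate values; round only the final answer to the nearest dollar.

Assessed value = $1,198,440 × 0.877 = $1,051,031.88
Taxable value = $1,051,031.88 − $143,000 = $908,031.88
Tamarack County: $908,031.88 × 0.01094 = $9,933.8687672
Rookery School District: $908,031.88 × 0.0121 = $10,987.185748
Water District: $908,031.88 × 0.00445 = $4,040.741866
Levies subtotal = $24,961.7963812
After credit = $24,961.7963812 − $2,311 = $22,650.7963812
Total = $22,650.7963812 + $1,110 = $23,760.7963812

$23,761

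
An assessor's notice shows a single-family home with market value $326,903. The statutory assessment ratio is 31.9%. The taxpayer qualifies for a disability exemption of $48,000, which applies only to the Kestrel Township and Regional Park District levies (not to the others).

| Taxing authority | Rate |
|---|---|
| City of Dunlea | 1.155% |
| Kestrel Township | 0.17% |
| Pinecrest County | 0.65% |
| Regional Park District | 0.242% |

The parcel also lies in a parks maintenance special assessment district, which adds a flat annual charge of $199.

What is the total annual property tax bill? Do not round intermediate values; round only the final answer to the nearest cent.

Assessed value = $326,903 × 0.319 = $104,282.057
City of Dunlea: $104,282.057 × 0.01155 = $1,204.45775835
Kestrel Township: ($104,282.057 − $48,000) × 0.0017 = $56,282.057 × 0.0017 = $95.6794969
Pinecrest County: $104,282.057 × 0.0065 = $677.8333705
Regional Park District: ($104,282.057 − $48,000) × 0.00242 = $56,282.057 × 0.00242 = $136.20257794
Levies subtotal = $2,114.17320369
Total = $2,114.17320369 + $199 = $2,313.17320369

$2,313.17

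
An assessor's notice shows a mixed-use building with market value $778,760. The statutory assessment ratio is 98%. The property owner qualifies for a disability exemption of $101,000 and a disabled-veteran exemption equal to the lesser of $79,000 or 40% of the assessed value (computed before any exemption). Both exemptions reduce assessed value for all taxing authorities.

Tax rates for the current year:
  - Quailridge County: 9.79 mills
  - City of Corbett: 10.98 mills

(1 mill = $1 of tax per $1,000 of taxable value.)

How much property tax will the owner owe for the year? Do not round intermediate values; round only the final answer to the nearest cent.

Assessed value = $778,760 × 0.98 = $763,184.8
Disabled-veteran exemption = min($79,000, 40% × $763,184.8) = min($79,000, $305,273.92) = $79,000 (dollar cap binds)
Taxable value = $763,184.8 − $101,000 − $79,000 = $583,184.8
Quailridge County: $583,184.8 × 0.00979 = $5,709.379192
City of Corbett: $583,184.8 × 0.01098 = $6,403.369104
Total = $12,112.748296

$12,112.75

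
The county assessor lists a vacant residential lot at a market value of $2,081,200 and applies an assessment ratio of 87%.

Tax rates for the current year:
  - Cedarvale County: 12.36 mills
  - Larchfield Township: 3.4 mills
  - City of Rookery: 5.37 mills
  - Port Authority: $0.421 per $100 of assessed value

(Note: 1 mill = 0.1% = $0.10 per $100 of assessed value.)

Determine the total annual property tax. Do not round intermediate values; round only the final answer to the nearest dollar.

$45,882

Assessed value = $2,081,200 × 0.87 = $1,810,644
Cedarvale County: $1,810,644 × 0.01236 = $22,379.55984
Larchfield Township: $1,810,644 × 0.0034 = $6,156.1896
City of Rookery: $1,810,644 × 0.00537 = $9,723.15828
Port Authority: $1,810,644 × 0.00421 = $7,622.81124
Total = $45,881.71896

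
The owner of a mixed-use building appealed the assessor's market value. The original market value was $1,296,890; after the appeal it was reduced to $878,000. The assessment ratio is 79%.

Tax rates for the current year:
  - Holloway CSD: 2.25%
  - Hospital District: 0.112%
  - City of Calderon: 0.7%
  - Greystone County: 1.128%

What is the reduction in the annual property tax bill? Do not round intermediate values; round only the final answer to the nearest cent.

Old assessed value = $1,296,890 × 0.79 = $1,024,543.1
New assessed value = $878,000 × 0.79 = $693,620
Combined rate = 0.0225 + 0.00112 + 0.007 + 0.01128 = 0.0419
Old tax = $1,024,543.1 × 0.0419 = $42,928.35589
New tax = $693,620 × 0.0419 = $29,062.678
Reduction = $42,928.35589 − $29,062.678 = $13,865.67789

$13,865.68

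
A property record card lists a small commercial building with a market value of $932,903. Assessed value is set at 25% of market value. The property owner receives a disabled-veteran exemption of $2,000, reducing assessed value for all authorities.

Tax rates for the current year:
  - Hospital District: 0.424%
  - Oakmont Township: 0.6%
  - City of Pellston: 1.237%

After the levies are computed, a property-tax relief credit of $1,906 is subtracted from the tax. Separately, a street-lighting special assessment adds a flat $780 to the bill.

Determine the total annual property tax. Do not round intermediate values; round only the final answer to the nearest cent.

Assessed value = $932,903 × 0.25 = $233,225.75
Taxable value = $233,225.75 − $2,000 = $231,225.75
Hospital District: $231,225.75 × 0.00424 = $980.39718
Oakmont Township: $231,225.75 × 0.006 = $1,387.3545
City of Pellston: $231,225.75 × 0.01237 = $2,860.2625275
Levies subtotal = $5,228.0142075
After credit = $5,228.0142075 − $1,906 = $3,322.0142075
Total = $3,322.0142075 + $780 = $4,102.0142075

$4,102.01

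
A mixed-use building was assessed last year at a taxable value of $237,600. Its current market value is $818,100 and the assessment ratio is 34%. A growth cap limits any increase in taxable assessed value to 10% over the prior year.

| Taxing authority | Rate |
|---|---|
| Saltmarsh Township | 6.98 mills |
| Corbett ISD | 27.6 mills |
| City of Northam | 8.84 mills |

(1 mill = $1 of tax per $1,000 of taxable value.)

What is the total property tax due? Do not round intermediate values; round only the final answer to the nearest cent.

$11,348.25

Uncapped assessed value = $818,100 × 0.34 = $278,154
Cap limit = $237,600 × 1.1 = $261,360
Taxable assessed value = min($278,154, $261,360) = $261,360 (cap binds)
Saltmarsh Township: $261,360 × 0.00698 = $1,824.2928
Corbett ISD: $261,360 × 0.0276 = $7,213.536
City of Northam: $261,360 × 0.00884 = $2,310.4224
Total = $11,348.2512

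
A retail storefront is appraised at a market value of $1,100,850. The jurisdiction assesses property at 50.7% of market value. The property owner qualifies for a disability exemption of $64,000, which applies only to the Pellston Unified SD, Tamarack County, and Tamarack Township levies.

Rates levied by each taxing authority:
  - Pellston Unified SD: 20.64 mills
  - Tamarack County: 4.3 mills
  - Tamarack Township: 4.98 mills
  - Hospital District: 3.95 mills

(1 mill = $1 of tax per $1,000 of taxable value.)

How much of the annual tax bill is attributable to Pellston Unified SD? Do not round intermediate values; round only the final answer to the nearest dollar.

Assessed value = $1,100,850 × 0.507 = $558,130.95
Pellston Unified SD taxable value = $558,130.95 − $64,000 = $494,130.95
Pellston Unified SD levy = $494,130.95 × 0.02064 = $10,198.862808

$10,199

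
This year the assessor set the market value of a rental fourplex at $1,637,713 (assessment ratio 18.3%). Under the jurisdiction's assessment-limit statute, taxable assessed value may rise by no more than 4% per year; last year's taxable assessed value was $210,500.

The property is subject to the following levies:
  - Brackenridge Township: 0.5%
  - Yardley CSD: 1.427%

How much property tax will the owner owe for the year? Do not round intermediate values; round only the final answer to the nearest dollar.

Uncapped assessed value = $1,637,713 × 0.183 = $299,701.479
Cap limit = $210,500 × 1.04 = $218,920
Taxable assessed value = min($299,701.479, $218,920) = $218,920 (cap binds)
Brackenridge Township: $218,920 × 0.005 = $1,094.6
Yardley CSD: $218,920 × 0.01427 = $3,123.9884
Total = $4,218.5884

$4,219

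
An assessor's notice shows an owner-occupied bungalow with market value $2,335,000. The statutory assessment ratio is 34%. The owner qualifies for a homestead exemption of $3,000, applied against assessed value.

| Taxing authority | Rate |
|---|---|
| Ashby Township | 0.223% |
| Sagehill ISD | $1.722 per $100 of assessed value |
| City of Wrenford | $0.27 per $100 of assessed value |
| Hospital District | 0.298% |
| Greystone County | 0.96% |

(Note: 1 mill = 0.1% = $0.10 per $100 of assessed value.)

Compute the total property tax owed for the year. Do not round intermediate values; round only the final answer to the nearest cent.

$27,467.96

Assessed value = $2,335,000 × 0.34 = $793,900
Taxable value = $793,900 − $3,000 = $790,900
Ashby Township: $790,900 × 0.00223 = $1,763.707
Sagehill ISD: $790,900 × 0.01722 = $13,619.298
City of Wrenford: $790,900 × 0.0027 = $2,135.43
Hospital District: $790,900 × 0.00298 = $2,356.882
Greystone County: $790,900 × 0.0096 = $7,592.64
Total = $27,467.957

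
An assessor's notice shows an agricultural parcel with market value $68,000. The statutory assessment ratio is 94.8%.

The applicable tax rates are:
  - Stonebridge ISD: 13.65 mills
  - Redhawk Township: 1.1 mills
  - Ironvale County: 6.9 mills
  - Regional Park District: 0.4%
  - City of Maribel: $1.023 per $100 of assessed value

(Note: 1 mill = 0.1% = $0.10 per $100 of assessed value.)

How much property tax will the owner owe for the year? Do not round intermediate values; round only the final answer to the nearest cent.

$2,312.97

Assessed value = $68,000 × 0.948 = $64,464
Stonebridge ISD: $64,464 × 0.01365 = $879.9336
Redhawk Township: $64,464 × 0.0011 = $70.9104
Ironvale County: $64,464 × 0.0069 = $444.8016
Regional Park District: $64,464 × 0.004 = $257.856
City of Maribel: $64,464 × 0.01023 = $659.46672
Total = $2,312.96832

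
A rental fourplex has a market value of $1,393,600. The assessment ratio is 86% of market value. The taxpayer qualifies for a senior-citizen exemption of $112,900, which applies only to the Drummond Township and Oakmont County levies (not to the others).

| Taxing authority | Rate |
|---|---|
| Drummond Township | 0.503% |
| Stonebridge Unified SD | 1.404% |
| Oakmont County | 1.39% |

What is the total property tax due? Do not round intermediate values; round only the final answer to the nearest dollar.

Assessed value = $1,393,600 × 0.86 = $1,198,496
Drummond Township: ($1,198,496 − $112,900) × 0.00503 = $1,085,596 × 0.00503 = $5,460.54788
Stonebridge Unified SD: $1,198,496 × 0.01404 = $16,826.88384
Oakmont County: ($1,198,496 − $112,900) × 0.0139 = $1,085,596 × 0.0139 = $15,089.7844
Total = $37,377.21612

$37,377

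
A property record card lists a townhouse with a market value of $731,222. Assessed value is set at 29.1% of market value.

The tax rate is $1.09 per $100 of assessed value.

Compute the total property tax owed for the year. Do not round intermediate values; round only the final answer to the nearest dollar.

Assessed value = $731,222 × 0.291 = $212,785.602
Tax = $212,785.602 × 0.0109 = $2,319.3630618

$2,319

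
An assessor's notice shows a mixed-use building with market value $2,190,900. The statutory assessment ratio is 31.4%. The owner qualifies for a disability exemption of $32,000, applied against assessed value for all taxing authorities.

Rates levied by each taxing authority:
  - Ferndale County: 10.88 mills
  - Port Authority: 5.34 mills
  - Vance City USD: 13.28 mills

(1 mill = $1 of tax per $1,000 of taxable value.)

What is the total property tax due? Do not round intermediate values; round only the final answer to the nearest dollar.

Assessed value = $2,190,900 × 0.314 = $687,942.6
Taxable value = $687,942.6 − $32,000 = $655,942.6
Ferndale County: $655,942.6 × 0.01088 = $7,136.655488
Port Authority: $655,942.6 × 0.00534 = $3,502.733484
Vance City USD: $655,942.6 × 0.01328 = $8,710.917728
Total = $7,136.655488 + $3,502.733484 + $8,710.917728 = $19,350.3067

$19,350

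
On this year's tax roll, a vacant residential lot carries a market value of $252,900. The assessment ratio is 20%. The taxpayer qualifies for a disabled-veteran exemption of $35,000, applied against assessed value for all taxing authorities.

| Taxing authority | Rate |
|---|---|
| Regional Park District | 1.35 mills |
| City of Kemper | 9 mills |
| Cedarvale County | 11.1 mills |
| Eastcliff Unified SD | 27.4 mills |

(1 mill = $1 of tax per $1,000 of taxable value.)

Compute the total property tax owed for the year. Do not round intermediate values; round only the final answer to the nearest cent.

Assessed value = $252,900 × 0.2 = $50,580
Taxable value = $50,580 − $35,000 = $15,580
Regional Park District: $15,580 × 0.00135 = $21.033
City of Kemper: $15,580 × 0.009 = $140.22
Cedarvale County: $15,580 × 0.0111 = $172.938
Eastcliff Unified SD: $15,580 × 0.0274 = $426.892
Total = $21.033 + $140.22 + $172.938 + $426.892 = $761.083

$761.08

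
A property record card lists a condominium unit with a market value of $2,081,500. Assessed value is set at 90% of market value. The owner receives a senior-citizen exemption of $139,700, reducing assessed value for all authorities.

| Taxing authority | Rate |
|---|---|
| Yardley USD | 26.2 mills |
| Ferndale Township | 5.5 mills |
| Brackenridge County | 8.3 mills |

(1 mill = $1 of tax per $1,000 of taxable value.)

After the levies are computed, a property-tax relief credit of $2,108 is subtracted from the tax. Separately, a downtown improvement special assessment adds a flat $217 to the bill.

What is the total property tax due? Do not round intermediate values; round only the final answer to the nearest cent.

Assessed value = $2,081,500 × 0.9 = $1,873,350
Taxable value = $1,873,350 − $139,700 = $1,733,650
Yardley USD: $1,733,650 × 0.0262 = $45,421.63
Ferndale Township: $1,733,650 × 0.0055 = $9,535.075
Brackenridge County: $1,733,650 × 0.0083 = $14,389.295
Levies subtotal = $69,346
After credit = $69,346 − $2,108 = $67,238
Total = $67,238 + $217 = $67,455

$67,455.00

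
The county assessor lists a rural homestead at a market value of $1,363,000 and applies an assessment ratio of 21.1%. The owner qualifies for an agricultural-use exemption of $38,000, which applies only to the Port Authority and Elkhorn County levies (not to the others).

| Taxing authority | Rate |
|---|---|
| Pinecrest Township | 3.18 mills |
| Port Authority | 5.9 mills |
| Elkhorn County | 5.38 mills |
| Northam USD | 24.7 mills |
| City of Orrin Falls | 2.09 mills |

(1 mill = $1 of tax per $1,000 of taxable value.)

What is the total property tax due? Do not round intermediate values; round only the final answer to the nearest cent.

$11,434.57

Assessed value = $1,363,000 × 0.211 = $287,593
Pinecrest Township: $287,593 × 0.00318 = $914.54574
Port Authority: ($287,593 − $38,000) × 0.0059 = $249,593 × 0.0059 = $1,472.5987
Elkhorn County: ($287,593 − $38,000) × 0.00538 = $249,593 × 0.00538 = $1,342.81034
Northam USD: $287,593 × 0.0247 = $7,103.5471
City of Orrin Falls: $287,593 × 0.00209 = $601.06937
Total = $11,434.57125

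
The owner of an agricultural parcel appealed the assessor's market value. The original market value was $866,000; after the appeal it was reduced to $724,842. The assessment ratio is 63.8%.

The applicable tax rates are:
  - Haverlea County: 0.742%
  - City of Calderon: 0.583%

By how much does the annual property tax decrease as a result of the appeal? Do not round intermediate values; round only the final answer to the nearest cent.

Old assessed value = $866,000 × 0.638 = $552,508
New assessed value = $724,842 × 0.638 = $462,449.196
Combined rate = 0.00742 + 0.00583 = 0.01325
Old tax = $552,508 × 0.01325 = $7,320.731
New tax = $462,449.196 × 0.01325 = $6,127.451847
Reduction = $7,320.731 − $6,127.451847 = $1,193.279153

$1,193.28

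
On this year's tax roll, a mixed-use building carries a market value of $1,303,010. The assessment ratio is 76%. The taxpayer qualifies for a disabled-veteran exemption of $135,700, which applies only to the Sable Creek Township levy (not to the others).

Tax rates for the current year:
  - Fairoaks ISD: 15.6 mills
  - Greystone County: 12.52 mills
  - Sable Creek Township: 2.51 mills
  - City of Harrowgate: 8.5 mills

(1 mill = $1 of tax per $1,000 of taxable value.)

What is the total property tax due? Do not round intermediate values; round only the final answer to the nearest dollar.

$38,409

Assessed value = $1,303,010 × 0.76 = $990,287.6
Fairoaks ISD: $990,287.6 × 0.0156 = $15,448.48656
Greystone County: $990,287.6 × 0.01252 = $12,398.400752
Sable Creek Township: ($990,287.6 − $135,700) × 0.00251 = $854,587.6 × 0.00251 = $2,145.014876
City of Harrowgate: $990,287.6 × 0.0085 = $8,417.4446
Total = $38,409.346788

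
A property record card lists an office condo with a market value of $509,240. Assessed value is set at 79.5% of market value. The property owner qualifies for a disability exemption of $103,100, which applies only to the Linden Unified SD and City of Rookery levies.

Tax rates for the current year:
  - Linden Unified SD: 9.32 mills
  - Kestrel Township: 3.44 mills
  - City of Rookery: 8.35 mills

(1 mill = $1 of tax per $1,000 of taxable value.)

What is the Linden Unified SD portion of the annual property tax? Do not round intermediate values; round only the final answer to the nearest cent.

$2,812.27

Assessed value = $509,240 × 0.795 = $404,845.8
Linden Unified SD taxable value = $404,845.8 − $103,100 = $301,745.8
Linden Unified SD levy = $301,745.8 × 0.00932 = $2,812.270856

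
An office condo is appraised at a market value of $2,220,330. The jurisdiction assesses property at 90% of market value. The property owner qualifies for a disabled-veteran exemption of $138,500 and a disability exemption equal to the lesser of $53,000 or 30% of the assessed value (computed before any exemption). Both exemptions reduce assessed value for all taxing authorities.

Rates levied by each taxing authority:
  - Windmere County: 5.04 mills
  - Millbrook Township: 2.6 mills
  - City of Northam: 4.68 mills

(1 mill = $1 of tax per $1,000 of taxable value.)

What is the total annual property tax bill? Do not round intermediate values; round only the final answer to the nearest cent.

Assessed value = $2,220,330 × 0.9 = $1,998,297
Disability exemption = min($53,000, 30% × $1,998,297) = min($53,000, $599,489.1) = $53,000 (dollar cap binds)
Taxable value = $1,998,297 − $138,500 − $53,000 = $1,806,797
Windmere County: $1,806,797 × 0.00504 = $9,106.25688
Millbrook Township: $1,806,797 × 0.0026 = $4,697.6722
City of Northam: $1,806,797 × 0.00468 = $8,455.80996
Total = $22,259.73904

$22,259.74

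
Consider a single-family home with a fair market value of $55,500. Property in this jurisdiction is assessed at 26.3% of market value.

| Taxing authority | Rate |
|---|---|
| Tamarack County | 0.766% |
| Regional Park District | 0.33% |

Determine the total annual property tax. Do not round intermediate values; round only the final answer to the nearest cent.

Assessed value = $55,500 × 0.263 = $14,596.5
Tamarack County: $14,596.5 × 0.00766 = $111.80919
Regional Park District: $14,596.5 × 0.0033 = $48.16845
Total = $111.80919 + $48.16845 = $159.97764

$159.98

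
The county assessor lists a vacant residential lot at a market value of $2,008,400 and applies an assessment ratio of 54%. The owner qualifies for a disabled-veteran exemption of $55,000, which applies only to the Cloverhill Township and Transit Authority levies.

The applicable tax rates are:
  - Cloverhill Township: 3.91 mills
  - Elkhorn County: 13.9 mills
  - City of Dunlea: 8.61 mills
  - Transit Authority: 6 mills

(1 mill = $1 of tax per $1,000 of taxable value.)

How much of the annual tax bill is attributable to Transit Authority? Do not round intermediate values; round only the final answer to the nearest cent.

$6,177.22

Assessed value = $2,008,400 × 0.54 = $1,084,536
Transit Authority taxable value = $1,084,536 − $55,000 = $1,029,536
Transit Authority levy = $1,029,536 × 0.006 = $6,177.216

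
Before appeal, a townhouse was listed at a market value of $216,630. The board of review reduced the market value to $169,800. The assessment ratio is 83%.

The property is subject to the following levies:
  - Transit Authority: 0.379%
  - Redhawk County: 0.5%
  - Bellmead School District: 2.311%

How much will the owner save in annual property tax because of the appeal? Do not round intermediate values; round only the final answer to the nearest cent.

Old assessed value = $216,630 × 0.83 = $179,802.9
New assessed value = $169,800 × 0.83 = $140,934
Combined rate = 0.00379 + 0.005 + 0.02311 = 0.0319
Old tax = $179,802.9 × 0.0319 = $5,735.71251
New tax = $140,934 × 0.0319 = $4,495.7946
Reduction = $5,735.71251 − $4,495.7946 = $1,239.91791

$1,239.92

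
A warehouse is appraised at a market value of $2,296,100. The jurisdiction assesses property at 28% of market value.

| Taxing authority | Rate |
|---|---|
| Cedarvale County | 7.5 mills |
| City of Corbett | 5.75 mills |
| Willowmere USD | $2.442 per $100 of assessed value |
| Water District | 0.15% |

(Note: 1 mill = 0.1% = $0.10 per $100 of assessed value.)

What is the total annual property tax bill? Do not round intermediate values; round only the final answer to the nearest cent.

$25,182.71

Assessed value = $2,296,100 × 0.28 = $642,908
Cedarvale County: $642,908 × 0.0075 = $4,821.81
City of Corbett: $642,908 × 0.00575 = $3,696.721
Willowmere USD: $642,908 × 0.02442 = $15,699.81336
Water District: $642,908 × 0.0015 = $964.362
Total = $25,182.70636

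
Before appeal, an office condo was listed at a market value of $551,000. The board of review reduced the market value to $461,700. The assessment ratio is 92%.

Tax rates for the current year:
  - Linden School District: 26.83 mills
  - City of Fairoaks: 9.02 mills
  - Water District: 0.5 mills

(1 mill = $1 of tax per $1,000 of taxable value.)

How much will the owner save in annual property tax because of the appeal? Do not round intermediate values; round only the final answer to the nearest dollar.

Old assessed value = $551,000 × 0.92 = $506,920
New assessed value = $461,700 × 0.92 = $424,764
Combined rate = 0.02683 + 0.00902 + 0.0005 = 0.03635
Old tax = $506,920 × 0.03635 = $18,426.542
New tax = $424,764 × 0.03635 = $15,440.1714
Reduction = $18,426.542 − $15,440.1714 = $2,986.3706

$2,986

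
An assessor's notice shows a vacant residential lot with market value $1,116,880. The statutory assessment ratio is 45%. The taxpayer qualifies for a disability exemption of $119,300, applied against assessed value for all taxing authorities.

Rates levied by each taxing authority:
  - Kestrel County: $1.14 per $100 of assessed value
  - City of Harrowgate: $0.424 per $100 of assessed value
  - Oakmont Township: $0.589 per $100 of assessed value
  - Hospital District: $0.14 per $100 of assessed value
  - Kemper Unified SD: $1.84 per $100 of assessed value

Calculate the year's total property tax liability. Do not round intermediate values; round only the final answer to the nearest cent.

Assessed value = $1,116,880 × 0.45 = $502,596
Taxable value = $502,596 − $119,300 = $383,296
Kestrel County: $383,296 × 0.0114 = $4,369.5744
City of Harrowgate: $383,296 × 0.00424 = $1,625.17504
Oakmont Township: $383,296 × 0.00589 = $2,257.61344
Hospital District: $383,296 × 0.0014 = $536.6144
Kemper Unified SD: $383,296 × 0.0184 = $7,052.6464
Total = $4,369.5744 + $1,625.17504 + $2,257.61344 + $536.6144 + $7,052.6464 = $15,841.62368

$15,841.62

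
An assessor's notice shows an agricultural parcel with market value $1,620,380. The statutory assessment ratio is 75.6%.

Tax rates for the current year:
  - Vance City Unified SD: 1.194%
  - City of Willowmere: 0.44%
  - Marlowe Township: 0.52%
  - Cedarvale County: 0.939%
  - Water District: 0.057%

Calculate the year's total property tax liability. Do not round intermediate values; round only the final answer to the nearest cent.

$38,587.73

Assessed value = $1,620,380 × 0.756 = $1,225,007.28
Vance City Unified SD: $1,225,007.28 × 0.01194 = $14,626.5869232
City of Willowmere: $1,225,007.28 × 0.0044 = $5,390.032032
Marlowe Township: $1,225,007.28 × 0.0052 = $6,370.037856
Cedarvale County: $1,225,007.28 × 0.00939 = $11,502.8183592
Water District: $1,225,007.28 × 0.00057 = $698.2541496
Total = $14,626.5869232 + $5,390.032032 + $6,370.037856 + $11,502.8183592 + $698.2541496 = $38,587.72932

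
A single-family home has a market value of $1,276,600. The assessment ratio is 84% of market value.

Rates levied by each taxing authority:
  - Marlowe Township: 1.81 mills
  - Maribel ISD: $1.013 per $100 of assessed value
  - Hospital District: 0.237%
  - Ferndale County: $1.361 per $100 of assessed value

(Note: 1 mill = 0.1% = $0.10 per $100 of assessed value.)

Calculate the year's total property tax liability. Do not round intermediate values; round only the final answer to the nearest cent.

Assessed value = $1,276,600 × 0.84 = $1,072,344
Marlowe Township: $1,072,344 × 0.00181 = $1,940.94264
Maribel ISD: $1,072,344 × 0.01013 = $10,862.84472
Hospital District: $1,072,344 × 0.00237 = $2,541.45528
Ferndale County: $1,072,344 × 0.01361 = $14,594.60184
Total = $29,939.84448

$29,939.84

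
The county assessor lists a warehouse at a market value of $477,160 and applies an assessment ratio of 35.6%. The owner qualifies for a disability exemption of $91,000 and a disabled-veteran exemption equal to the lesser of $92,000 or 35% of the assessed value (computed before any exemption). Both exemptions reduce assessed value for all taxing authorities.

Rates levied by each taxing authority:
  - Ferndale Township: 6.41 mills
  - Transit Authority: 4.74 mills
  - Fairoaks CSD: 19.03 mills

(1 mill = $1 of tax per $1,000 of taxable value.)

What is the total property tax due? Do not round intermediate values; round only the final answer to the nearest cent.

$585.94

Assessed value = $477,160 × 0.356 = $169,868.96
Disabled-veteran exemption = min($92,000, 35% × $169,868.96) = min($92,000, $59,454.136) = $59,454.136 (percentage binds)
Taxable value = $169,868.96 − $91,000 − $59,454.136 = $19,414.824
Ferndale Township: $19,414.824 × 0.00641 = $124.44902184
Transit Authority: $19,414.824 × 0.00474 = $92.02626576
Fairoaks CSD: $19,414.824 × 0.01903 = $369.46410072
Total = $585.93938832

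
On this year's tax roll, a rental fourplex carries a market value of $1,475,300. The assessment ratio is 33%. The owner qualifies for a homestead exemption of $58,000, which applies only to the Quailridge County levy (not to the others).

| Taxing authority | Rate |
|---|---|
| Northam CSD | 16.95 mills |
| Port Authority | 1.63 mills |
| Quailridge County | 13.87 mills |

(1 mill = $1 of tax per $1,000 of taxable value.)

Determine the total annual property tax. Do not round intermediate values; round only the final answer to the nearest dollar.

Assessed value = $1,475,300 × 0.33 = $486,849
Northam CSD: $486,849 × 0.01695 = $8,252.09055
Port Authority: $486,849 × 0.00163 = $793.56387
Quailridge County: ($486,849 − $58,000) × 0.01387 = $428,849 × 0.01387 = $5,948.13563
Total = $14,993.79005

$14,994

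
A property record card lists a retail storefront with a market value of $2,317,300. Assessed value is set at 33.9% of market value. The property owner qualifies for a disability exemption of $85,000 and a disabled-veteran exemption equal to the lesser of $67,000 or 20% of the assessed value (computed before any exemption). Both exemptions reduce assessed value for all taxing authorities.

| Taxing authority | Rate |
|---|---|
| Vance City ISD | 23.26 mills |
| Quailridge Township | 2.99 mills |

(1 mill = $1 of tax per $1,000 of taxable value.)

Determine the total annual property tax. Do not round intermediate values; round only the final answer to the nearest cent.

Assessed value = $2,317,300 × 0.339 = $785,564.7
Disabled-veteran exemption = min($67,000, 20% × $785,564.7) = min($67,000, $157,112.94) = $67,000 (dollar cap binds)
Taxable value = $785,564.7 − $85,000 − $67,000 = $633,564.7
Vance City ISD: $633,564.7 × 0.02326 = $14,736.714922
Quailridge Township: $633,564.7 × 0.00299 = $1,894.358453
Total = $16,631.073375

$16,631.07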